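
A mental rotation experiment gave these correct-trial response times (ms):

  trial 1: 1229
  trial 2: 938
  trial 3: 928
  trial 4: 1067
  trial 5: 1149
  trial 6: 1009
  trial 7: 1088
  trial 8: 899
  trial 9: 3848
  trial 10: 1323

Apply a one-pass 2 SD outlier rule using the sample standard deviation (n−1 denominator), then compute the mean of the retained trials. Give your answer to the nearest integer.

n = 10, ΣRT = 13478, M = 1347.800
Σ(x−M)² = 7111969.60; s = √(7111969.60/9) = 888.943
Cutoffs: 1347.800 ± 2·888.943 → [-430.1, 3125.7]
Outside: 3848 → excluded.
Retained (n=9): Σ = 9630, mean = 9630/9 = 1070.000

1070 ms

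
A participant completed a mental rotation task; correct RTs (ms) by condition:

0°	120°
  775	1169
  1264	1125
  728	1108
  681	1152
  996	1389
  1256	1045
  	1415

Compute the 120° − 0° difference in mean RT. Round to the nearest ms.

M(0°) = 5700/6 = 950.000
M(120°) = 8403/7 = 1200.429
Difference = 1200.429 − 950.000 = 250.429 ms

250 ms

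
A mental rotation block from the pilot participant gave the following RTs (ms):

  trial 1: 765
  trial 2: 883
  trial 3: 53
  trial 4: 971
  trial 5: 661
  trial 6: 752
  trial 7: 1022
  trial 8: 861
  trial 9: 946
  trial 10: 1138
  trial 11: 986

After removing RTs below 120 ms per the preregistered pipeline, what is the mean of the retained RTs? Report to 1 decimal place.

Excluded: 53
Retained (n=10): Σ = 8985
Mean = 8985/10 = 898.5000

898.5 ms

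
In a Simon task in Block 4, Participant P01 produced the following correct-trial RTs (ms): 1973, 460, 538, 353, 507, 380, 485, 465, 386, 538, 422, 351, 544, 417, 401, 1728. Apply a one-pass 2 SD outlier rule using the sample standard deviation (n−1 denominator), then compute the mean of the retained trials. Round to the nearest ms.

n = 16, ΣRT = 9948, M = 621.750
Σ(x−M)² = 3542447.00; s = √(3542447.00/15) = 485.966
Cutoffs: 621.750 ± 2·485.966 → [-350.2, 1593.7]
Outside: 1728, 1973 → excluded.
Retained (n=14): Σ = 6247, mean = 6247/14 = 446.214

446 ms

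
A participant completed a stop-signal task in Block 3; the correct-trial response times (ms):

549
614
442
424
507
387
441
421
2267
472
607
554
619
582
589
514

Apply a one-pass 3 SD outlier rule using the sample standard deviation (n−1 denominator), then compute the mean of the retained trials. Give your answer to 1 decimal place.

514.8 ms

n = 16, ΣRT = 9989, M = 624.312
Σ(x−M)² = 2966259.44; s = √(2966259.44/15) = 444.692
Cutoffs: 624.312 ± 3·444.692 → [-709.8, 1958.4]
Outside: 2267 → excluded.
Retained (n=15): Σ = 7722, mean = 7722/15 = 514.800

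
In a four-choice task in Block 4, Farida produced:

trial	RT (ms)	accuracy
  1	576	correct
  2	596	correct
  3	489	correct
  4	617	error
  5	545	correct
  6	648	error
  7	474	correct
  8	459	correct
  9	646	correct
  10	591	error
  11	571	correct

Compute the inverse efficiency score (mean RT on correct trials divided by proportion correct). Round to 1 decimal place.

Correct trials (n=8): 576, 596, 489, 545, 474, 459, 646, 571
Mean correct RT = 4356/8 = 544.5000 ms
Proportion correct = 8/11
IES = 544.5000 / (8/11) = 748.688 ms

748.7 ms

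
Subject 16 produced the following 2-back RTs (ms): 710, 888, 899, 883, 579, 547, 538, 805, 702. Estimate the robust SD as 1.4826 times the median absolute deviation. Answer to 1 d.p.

Sorted: 538, 547, 579, 702, 710, 805, 883, 888, 899 → median = 710
|x − 710| sorted: 0, 8, 95, 131, 163, 172, 173, 178, 189 → MAD = 163
Robust SD ≈ 1.4826 × 163 = 241.664

241.7 ms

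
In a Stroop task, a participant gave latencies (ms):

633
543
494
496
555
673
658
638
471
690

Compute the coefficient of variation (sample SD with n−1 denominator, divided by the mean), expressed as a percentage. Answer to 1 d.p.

n = 10, Σ = 5851, M = 585.1000
Σ(x−M)² = 61072.900; s = √(61072.900/9) = 82.3764
CV = 82.3764 / 585.1000 = 0.14079 = 14.079%

14.1%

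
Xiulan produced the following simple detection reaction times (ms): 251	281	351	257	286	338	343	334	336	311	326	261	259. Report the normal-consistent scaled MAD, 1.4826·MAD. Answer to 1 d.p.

44.5 ms

Sorted: 251, 257, 259, 261, 281, 286, 311, 326, 334, 336, 338, 343, 351 → median = 311
|x − 311| sorted: 0, 15, 23, 25, 25, 27, 30, 32, 40, 50, 52, 54, 60 → MAD = 30
Robust SD ≈ 1.4826 × 30 = 44.478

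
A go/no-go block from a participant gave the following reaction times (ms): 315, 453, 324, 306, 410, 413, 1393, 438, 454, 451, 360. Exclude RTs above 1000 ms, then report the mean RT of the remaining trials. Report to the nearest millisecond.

Excluded: 1393
Retained (n=10): Σ = 3924
Mean = 3924/10 = 392.4000

392 ms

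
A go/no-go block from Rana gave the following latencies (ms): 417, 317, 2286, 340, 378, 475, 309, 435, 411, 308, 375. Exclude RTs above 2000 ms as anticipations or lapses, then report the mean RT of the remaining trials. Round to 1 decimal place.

376.5 ms

Excluded: 2286
Retained (n=10): Σ = 3765
Mean = 3765/10 = 376.5000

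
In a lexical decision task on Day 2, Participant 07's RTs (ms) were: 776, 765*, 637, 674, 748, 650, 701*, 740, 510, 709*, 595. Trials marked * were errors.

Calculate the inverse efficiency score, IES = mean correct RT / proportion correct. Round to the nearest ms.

Correct trials (n=8): 776, 637, 674, 748, 650, 740, 510, 595
Mean correct RT = 5330/8 = 666.2500 ms
Proportion correct = 8/11
IES = 666.2500 / (8/11) = 916.094 ms

916 ms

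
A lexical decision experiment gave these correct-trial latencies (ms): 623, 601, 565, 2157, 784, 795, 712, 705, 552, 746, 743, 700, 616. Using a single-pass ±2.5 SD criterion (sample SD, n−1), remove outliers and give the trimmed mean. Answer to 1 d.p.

n = 13, ΣRT = 10299, M = 792.231
Σ(x−M)² = 2095394.31; s = √(2095394.31/12) = 417.871
Cutoffs: 792.231 ± 2.5·417.871 → [-252.4, 1836.9]
Outside: 2157 → excluded.
Retained (n=12): Σ = 8142, mean = 8142/12 = 678.500

678.5 ms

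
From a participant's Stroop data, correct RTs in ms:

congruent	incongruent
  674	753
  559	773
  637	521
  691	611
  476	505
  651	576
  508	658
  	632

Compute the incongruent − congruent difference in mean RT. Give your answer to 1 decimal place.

M(congruent) = 4196/7 = 599.429
M(incongruent) = 5029/8 = 628.625
Difference = 628.625 − 599.429 = 29.196 ms

29.2 ms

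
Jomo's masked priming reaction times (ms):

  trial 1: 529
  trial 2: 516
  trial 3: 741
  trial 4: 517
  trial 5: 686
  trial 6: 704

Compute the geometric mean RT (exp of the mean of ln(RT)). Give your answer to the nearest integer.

ln(RT): 6.2710, 6.2461, 6.6080, 6.2480, 6.5309, 6.5568
Mean ln(RT) = 38.4608/6 = 6.41013
Geometric mean = exp(6.41013) = 607.97 ms

608 ms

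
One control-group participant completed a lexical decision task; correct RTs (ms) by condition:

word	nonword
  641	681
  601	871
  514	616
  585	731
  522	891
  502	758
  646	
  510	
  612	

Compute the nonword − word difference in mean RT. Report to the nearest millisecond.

M(word) = 5133/9 = 570.333
M(nonword) = 4548/6 = 758.000
Difference = 758.000 − 570.333 = 187.667 ms

188 ms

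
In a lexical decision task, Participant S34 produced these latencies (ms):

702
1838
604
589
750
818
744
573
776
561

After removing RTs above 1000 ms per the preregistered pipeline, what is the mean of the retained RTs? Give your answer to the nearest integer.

680 ms

Excluded: 1838
Retained (n=9): Σ = 6117
Mean = 6117/9 = 679.6667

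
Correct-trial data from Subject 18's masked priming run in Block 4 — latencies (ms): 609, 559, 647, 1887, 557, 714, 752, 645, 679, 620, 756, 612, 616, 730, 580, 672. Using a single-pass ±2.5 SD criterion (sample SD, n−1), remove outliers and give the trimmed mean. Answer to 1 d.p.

649.9 ms

n = 16, ΣRT = 11635, M = 727.188
Σ(x−M)² = 1495348.44; s = √(1495348.44/15) = 315.737
Cutoffs: 727.188 ± 2.5·315.737 → [-62.2, 1516.5]
Outside: 1887 → excluded.
Retained (n=15): Σ = 9748, mean = 9748/15 = 649.867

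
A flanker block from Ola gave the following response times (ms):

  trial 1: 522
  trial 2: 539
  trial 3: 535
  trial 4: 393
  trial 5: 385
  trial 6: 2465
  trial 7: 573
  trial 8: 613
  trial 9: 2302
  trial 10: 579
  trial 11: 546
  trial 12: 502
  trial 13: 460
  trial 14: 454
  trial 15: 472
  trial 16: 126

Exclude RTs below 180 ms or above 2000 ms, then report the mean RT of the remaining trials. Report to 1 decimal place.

505.6 ms

Excluded: 126, 2302, 2465
Retained (n=13): Σ = 6573
Mean = 6573/13 = 505.6154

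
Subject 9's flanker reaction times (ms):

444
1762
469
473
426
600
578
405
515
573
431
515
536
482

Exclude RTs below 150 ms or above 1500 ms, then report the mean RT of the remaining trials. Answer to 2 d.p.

Excluded: 1762
Retained (n=13): Σ = 6447
Mean = 6447/13 = 495.9231

495.92 ms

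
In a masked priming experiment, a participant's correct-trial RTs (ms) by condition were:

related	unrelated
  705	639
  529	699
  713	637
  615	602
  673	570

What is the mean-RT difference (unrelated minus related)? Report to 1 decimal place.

M(related) = 3235/5 = 647.000
M(unrelated) = 3147/5 = 629.400
Difference = 629.400 − 647.000 = -17.600 ms

-17.6 ms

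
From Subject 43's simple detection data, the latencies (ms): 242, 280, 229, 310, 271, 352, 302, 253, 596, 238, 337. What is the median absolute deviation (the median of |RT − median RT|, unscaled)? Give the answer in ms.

38 ms

Sorted: 229, 238, 242, 253, 271, 280, 302, 310, 337, 352, 596 → median = 280
|x − 280|: 38, 0, 51, 30, 9, 72, 22, 27, 316, 42, 57
Sorted deviations: 0, 9, 22, 27, 30, 38, 42, 51, 57, 72, 316 → MAD = 38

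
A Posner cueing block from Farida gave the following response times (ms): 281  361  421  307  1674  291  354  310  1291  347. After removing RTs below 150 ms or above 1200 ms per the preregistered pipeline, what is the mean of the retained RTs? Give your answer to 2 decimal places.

Excluded: 1291, 1674
Retained (n=8): Σ = 2672
Mean = 2672/8 = 334.0000

334.00 ms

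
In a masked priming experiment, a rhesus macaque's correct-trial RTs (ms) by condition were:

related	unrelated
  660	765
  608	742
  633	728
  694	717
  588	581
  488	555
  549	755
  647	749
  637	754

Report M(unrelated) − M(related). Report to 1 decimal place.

M(related) = 5504/9 = 611.556
M(unrelated) = 6346/9 = 705.111
Difference = 705.111 − 611.556 = 93.556 ms

93.6 ms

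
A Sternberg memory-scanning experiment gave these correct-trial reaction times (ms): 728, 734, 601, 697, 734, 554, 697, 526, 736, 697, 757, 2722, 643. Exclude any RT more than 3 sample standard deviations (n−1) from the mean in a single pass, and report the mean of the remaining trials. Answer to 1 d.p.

675.3 ms

n = 13, ΣRT = 10826, M = 832.769
Σ(x−M)² = 3931634.31; s = √(3931634.31/12) = 572.395
Cutoffs: 832.769 ± 3·572.395 → [-884.4, 2550.0]
Outside: 2722 → excluded.
Retained (n=12): Σ = 8104, mean = 8104/12 = 675.333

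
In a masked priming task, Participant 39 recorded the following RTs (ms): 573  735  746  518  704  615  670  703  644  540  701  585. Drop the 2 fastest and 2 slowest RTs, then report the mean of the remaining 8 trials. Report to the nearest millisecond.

649 ms

Sorted: 518, 540, 573, 585, 615, 644, 670, 701, 703, 704, 735, 746
Drop lowest 2 (518, 540) and highest 2 (735, 746)
Remaining (n=8): Σ = 5195, mean = 5195/8 = 649.375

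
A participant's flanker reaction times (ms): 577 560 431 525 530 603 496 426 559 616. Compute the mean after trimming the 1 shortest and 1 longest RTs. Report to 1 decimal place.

Sorted: 426, 431, 496, 525, 530, 559, 560, 577, 603, 616
Drop lowest 1 (426) and highest 1 (616)
Remaining (n=8): Σ = 4281, mean = 4281/8 = 535.125

535.1 ms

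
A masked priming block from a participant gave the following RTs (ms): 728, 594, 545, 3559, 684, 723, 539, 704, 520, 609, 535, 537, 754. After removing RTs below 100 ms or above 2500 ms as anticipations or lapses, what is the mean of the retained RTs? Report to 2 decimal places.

622.67 ms

Excluded: 3559
Retained (n=12): Σ = 7472
Mean = 7472/12 = 622.6667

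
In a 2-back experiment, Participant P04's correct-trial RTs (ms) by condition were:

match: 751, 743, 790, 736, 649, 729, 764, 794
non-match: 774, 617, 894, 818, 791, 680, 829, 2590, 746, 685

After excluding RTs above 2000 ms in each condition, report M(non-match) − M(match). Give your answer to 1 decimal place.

non-match: exclude 2590
M(match) = 5956/8 = 744.500
M(non-match) = 6834/9 = 759.333
Difference = 759.333 − 744.500 = 14.833 ms

14.8 ms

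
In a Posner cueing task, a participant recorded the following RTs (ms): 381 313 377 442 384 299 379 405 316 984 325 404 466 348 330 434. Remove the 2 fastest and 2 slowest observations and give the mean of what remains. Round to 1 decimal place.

Sorted: 299, 313, 316, 325, 330, 348, 377, 379, 381, 384, 404, 405, 434, 442, 466, 984
Drop lowest 2 (299, 313) and highest 2 (466, 984)
Remaining (n=12): Σ = 4525, mean = 4525/12 = 377.083

377.1 ms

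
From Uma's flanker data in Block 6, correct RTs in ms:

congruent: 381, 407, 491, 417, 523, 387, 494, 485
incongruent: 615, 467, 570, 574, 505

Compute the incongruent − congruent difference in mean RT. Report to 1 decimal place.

M(congruent) = 3585/8 = 448.125
M(incongruent) = 2731/5 = 546.200
Difference = 546.200 − 448.125 = 98.075 ms

98.1 ms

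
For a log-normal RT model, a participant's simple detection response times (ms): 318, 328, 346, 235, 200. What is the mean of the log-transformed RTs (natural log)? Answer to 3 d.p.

5.632

ln(RT): 5.7621, 5.7930, 5.8464, 5.4596, 5.2983
Σ ln(RT) = 28.1594
Mean = 28.1594/5 = 5.63188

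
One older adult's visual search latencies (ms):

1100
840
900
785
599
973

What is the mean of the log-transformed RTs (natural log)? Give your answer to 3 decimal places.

6.747

ln(RT): 7.0031, 6.7334, 6.8024, 6.6657, 6.3953, 6.8804
Σ ln(RT) = 40.4802
Mean = 40.4802/6 = 6.74670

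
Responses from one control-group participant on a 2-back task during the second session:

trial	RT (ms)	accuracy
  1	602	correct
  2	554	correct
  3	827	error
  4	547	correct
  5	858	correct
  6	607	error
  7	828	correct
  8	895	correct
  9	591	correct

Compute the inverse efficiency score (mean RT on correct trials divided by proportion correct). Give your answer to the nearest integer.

895 ms

Correct trials (n=7): 602, 554, 547, 858, 828, 895, 591
Mean correct RT = 4875/7 = 696.4286 ms
Proportion correct = 7/9
IES = 696.4286 / (7/9) = 895.408 ms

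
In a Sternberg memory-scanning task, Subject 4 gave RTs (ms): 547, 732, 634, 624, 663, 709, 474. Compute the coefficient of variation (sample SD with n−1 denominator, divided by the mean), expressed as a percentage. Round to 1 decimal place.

n = 7, Σ = 4383, M = 626.1429
Σ(x−M)² = 48906.857; s = √(48906.857/6) = 90.2837
CV = 90.2837 / 626.1429 = 0.14419 = 14.419%

14.4%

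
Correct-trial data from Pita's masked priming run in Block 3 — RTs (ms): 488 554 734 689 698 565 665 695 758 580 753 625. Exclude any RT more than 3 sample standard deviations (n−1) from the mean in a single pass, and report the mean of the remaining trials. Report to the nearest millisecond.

650 ms

n = 12, ΣRT = 7804, M = 650.333
Σ(x−M)² = 83612.67; s = √(83612.67/11) = 87.185
Cutoffs: 650.333 ± 3·87.185 → [388.8, 911.9]
No RTs fall outside the cutoffs; all 12 retained. Mean = 7804/12 = 650.333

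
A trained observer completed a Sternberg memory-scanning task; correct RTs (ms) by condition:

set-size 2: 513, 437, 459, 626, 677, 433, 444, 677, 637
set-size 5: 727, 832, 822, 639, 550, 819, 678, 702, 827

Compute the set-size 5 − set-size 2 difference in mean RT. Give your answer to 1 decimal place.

M(set-size 2) = 4903/9 = 544.778
M(set-size 5) = 6596/9 = 732.889
Difference = 732.889 − 544.778 = 188.111 ms

188.1 ms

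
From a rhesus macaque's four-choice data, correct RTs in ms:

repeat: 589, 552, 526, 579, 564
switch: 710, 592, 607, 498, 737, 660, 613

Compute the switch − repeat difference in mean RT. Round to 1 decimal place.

69.0 ms

M(repeat) = 2810/5 = 562.000
M(switch) = 4417/7 = 631.000
Difference = 631.000 − 562.000 = 69.000 ms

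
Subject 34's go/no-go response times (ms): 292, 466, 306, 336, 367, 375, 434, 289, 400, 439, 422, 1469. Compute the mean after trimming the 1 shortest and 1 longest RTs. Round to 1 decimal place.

383.7 ms

Sorted: 289, 292, 306, 336, 367, 375, 400, 422, 434, 439, 466, 1469
Drop lowest 1 (289) and highest 1 (1469)
Remaining (n=10): Σ = 3837, mean = 3837/10 = 383.700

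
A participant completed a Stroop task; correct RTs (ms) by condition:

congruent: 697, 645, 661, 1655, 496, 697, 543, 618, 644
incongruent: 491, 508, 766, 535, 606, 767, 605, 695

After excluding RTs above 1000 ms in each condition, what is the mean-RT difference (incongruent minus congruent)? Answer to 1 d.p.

-3.5 ms

congruent: exclude 1655
M(congruent) = 5001/8 = 625.125
M(incongruent) = 4973/8 = 621.625
Difference = 621.625 − 625.125 = -3.500 ms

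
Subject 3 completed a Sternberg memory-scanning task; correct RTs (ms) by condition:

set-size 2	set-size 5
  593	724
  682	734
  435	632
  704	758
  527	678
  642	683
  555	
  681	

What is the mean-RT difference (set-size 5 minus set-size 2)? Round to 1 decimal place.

99.1 ms

M(set-size 2) = 4819/8 = 602.375
M(set-size 5) = 4209/6 = 701.500
Difference = 701.500 − 602.375 = 99.125 ms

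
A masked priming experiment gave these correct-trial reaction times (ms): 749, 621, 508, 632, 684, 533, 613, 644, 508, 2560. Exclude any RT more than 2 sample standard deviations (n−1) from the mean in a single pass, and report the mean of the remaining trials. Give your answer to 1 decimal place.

610.2 ms

n = 10, ΣRT = 8052, M = 805.200
Σ(x−M)² = 3474773.60; s = √(3474773.60/9) = 621.358
Cutoffs: 805.200 ± 2·621.358 → [-437.5, 2047.9]
Outside: 2560 → excluded.
Retained (n=9): Σ = 5492, mean = 5492/9 = 610.222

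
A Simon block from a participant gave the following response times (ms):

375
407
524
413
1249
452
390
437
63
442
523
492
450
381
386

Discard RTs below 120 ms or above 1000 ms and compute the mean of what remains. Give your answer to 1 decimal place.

Excluded: 63, 1249
Retained (n=13): Σ = 5672
Mean = 5672/13 = 436.3077

436.3 ms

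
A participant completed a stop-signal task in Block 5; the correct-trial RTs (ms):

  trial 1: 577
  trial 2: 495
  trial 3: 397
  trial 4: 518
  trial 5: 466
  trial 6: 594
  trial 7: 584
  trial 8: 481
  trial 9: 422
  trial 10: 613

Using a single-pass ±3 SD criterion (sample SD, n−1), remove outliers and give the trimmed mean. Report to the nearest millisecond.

n = 10, ΣRT = 5147, M = 514.700
Σ(x−M)² = 50988.10; s = √(50988.10/9) = 75.268
Cutoffs: 514.700 ± 3·75.268 → [288.9, 740.5]
No RTs fall outside the cutoffs; all 10 retained. Mean = 5147/10 = 514.700

515 ms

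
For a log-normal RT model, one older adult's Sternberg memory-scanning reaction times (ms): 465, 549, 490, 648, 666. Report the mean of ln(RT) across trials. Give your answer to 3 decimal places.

ln(RT): 6.1420, 6.3081, 6.1944, 6.4739, 6.5013
Σ ln(RT) = 31.6197
Mean = 31.6197/5 = 6.32394

6.324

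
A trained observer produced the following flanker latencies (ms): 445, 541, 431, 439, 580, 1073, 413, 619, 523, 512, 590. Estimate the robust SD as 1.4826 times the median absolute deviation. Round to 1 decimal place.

Sorted: 413, 431, 439, 445, 512, 523, 541, 580, 590, 619, 1073 → median = 523
|x − 523| sorted: 0, 11, 18, 57, 67, 78, 84, 92, 96, 110, 550 → MAD = 78
Robust SD ≈ 1.4826 × 78 = 115.643

115.6 ms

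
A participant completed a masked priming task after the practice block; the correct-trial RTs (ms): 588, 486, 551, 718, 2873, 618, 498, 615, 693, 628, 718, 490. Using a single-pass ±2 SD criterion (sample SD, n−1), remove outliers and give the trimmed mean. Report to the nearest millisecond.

n = 12, ΣRT = 9476, M = 789.667
Σ(x−M)² = 4810722.67; s = √(4810722.67/11) = 661.316
Cutoffs: 789.667 ± 2·661.316 → [-533.0, 2112.3]
Outside: 2873 → excluded.
Retained (n=11): Σ = 6603, mean = 6603/11 = 600.273

600 ms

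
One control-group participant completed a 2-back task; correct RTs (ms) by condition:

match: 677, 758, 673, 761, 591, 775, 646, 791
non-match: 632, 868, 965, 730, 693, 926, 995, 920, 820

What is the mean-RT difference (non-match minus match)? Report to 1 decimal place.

M(match) = 5672/8 = 709.000
M(non-match) = 7549/9 = 838.778
Difference = 838.778 − 709.000 = 129.778 ms

129.8 ms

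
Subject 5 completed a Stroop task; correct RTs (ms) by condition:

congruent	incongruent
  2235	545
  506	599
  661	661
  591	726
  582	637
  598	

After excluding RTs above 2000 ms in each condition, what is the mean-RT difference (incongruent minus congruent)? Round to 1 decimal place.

46.0 ms

congruent: exclude 2235
M(congruent) = 2938/5 = 587.600
M(incongruent) = 3168/5 = 633.600
Difference = 633.600 − 587.600 = 46.000 ms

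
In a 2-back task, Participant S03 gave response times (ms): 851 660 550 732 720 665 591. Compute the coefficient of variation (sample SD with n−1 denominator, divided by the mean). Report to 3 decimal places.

n = 7, Σ = 4769, M = 681.2857
Σ(x−M)² = 58979.429; s = √(58979.429/6) = 99.1459
CV = 99.1459 / 681.2857 = 0.14553

0.146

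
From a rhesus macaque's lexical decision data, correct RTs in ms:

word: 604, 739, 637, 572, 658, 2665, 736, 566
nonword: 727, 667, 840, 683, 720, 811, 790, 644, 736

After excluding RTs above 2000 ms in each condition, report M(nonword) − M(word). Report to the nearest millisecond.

91 ms

word: exclude 2665
M(word) = 4512/7 = 644.571
M(nonword) = 6618/9 = 735.333
Difference = 735.333 − 644.571 = 90.762 ms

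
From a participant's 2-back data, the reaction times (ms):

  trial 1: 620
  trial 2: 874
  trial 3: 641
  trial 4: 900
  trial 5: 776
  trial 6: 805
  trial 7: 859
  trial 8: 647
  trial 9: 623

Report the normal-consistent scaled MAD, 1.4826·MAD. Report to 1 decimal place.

183.8 ms

Sorted: 620, 623, 641, 647, 776, 805, 859, 874, 900 → median = 776
|x − 776| sorted: 0, 29, 83, 98, 124, 129, 135, 153, 156 → MAD = 124
Robust SD ≈ 1.4826 × 124 = 183.842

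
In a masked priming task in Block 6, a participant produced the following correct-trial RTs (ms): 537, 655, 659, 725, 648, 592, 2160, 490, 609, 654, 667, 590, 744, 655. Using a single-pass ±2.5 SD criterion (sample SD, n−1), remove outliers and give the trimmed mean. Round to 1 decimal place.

n = 14, ΣRT = 10385, M = 741.786
Σ(x−M)² = 2224070.36; s = √(2224070.36/13) = 413.621
Cutoffs: 741.786 ± 2.5·413.621 → [-292.3, 1775.8]
Outside: 2160 → excluded.
Retained (n=13): Σ = 8225, mean = 8225/13 = 632.692

632.7 ms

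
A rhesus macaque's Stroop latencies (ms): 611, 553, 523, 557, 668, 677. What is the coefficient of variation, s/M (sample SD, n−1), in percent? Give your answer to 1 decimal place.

n = 6, Σ = 3589, M = 598.1667
Σ(x−M)² = 20640.833; s = √(20640.833/5) = 64.2508
CV = 64.2508 / 598.1667 = 0.10741 = 10.741%

10.7%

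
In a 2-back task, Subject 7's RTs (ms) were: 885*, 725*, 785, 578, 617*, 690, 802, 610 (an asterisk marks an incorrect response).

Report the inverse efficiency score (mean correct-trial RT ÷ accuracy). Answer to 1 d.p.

Correct trials (n=5): 785, 578, 690, 802, 610
Mean correct RT = 3465/5 = 693.0000 ms
Proportion correct = 5/8
IES = 693.0000 / (5/8) = 1108.800 ms

1108.8 ms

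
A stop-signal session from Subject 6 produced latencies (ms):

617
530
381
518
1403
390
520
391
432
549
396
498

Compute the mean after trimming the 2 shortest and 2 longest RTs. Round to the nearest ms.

479 ms

Sorted: 381, 390, 391, 396, 432, 498, 518, 520, 530, 549, 617, 1403
Drop lowest 2 (381, 390) and highest 2 (617, 1403)
Remaining (n=8): Σ = 3834, mean = 3834/8 = 479.250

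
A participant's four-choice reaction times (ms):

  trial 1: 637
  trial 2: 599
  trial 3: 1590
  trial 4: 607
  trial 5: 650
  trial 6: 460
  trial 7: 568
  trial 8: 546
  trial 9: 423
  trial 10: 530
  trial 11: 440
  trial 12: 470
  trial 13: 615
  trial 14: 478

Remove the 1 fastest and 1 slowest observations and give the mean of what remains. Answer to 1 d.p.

550.0 ms

Sorted: 423, 440, 460, 470, 478, 530, 546, 568, 599, 607, 615, 637, 650, 1590
Drop lowest 1 (423) and highest 1 (1590)
Remaining (n=12): Σ = 6600, mean = 6600/12 = 550.000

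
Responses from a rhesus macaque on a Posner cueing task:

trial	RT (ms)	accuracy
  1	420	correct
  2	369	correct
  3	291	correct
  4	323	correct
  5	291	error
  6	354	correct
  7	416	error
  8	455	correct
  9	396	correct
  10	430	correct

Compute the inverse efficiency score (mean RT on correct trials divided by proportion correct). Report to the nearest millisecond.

475 ms

Correct trials (n=8): 420, 369, 291, 323, 354, 455, 396, 430
Mean correct RT = 3038/8 = 379.7500 ms
Proportion correct = 8/10
IES = 379.7500 / (8/10) = 474.688 ms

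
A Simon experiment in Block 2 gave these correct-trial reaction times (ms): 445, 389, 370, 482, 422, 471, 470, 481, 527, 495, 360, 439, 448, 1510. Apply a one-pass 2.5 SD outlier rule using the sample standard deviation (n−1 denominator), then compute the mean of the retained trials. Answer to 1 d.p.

446.1 ms

n = 14, ΣRT = 7309, M = 522.071
Σ(x−M)² = 1080814.93; s = √(1080814.93/13) = 288.339
Cutoffs: 522.071 ± 2.5·288.339 → [-198.8, 1242.9]
Outside: 1510 → excluded.
Retained (n=13): Σ = 5799, mean = 5799/13 = 446.077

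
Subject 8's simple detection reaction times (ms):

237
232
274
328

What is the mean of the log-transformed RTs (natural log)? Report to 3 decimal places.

5.580

ln(RT): 5.4681, 5.4467, 5.6131, 5.7930
Σ ln(RT) = 22.3209
Mean = 22.3209/4 = 5.58023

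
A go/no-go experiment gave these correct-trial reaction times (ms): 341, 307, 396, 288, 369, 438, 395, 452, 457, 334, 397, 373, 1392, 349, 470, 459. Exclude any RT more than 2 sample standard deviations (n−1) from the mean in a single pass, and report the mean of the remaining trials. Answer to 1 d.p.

388.3 ms

n = 16, ΣRT = 7217, M = 451.062
Σ(x−M)² = 991494.94; s = √(991494.94/15) = 257.099
Cutoffs: 451.062 ± 2·257.099 → [-63.1, 965.3]
Outside: 1392 → excluded.
Retained (n=15): Σ = 5825, mean = 5825/15 = 388.333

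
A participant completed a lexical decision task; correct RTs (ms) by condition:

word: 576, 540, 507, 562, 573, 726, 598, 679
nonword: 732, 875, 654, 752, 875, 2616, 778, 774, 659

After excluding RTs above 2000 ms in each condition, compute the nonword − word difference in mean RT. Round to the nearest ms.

167 ms

nonword: exclude 2616
M(word) = 4761/8 = 595.125
M(nonword) = 6099/8 = 762.375
Difference = 762.375 − 595.125 = 167.250 ms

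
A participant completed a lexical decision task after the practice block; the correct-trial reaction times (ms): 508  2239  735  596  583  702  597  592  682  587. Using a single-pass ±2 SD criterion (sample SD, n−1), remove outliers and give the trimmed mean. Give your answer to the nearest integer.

620 ms

n = 10, ΣRT = 7821, M = 782.100
Σ(x−M)² = 2399080.90; s = √(2399080.90/9) = 516.299
Cutoffs: 782.100 ± 2·516.299 → [-250.5, 1814.7]
Outside: 2239 → excluded.
Retained (n=9): Σ = 5582, mean = 5582/9 = 620.222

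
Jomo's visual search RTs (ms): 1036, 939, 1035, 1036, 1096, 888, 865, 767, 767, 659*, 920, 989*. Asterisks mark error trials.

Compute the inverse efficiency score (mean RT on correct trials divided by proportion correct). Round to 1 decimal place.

1121.9 ms

Correct trials (n=10): 1036, 939, 1035, 1036, 1096, 888, 865, 767, 767, 920
Mean correct RT = 9349/10 = 934.9000 ms
Proportion correct = 10/12
IES = 934.9000 / (10/12) = 1121.880 ms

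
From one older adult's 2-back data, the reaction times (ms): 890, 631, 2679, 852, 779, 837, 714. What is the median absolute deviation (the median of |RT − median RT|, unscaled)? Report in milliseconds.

58 ms

Sorted: 631, 714, 779, 837, 852, 890, 2679 → median = 837
|x − 837|: 53, 206, 1842, 15, 58, 0, 123
Sorted deviations: 0, 15, 53, 58, 123, 206, 1842 → MAD = 58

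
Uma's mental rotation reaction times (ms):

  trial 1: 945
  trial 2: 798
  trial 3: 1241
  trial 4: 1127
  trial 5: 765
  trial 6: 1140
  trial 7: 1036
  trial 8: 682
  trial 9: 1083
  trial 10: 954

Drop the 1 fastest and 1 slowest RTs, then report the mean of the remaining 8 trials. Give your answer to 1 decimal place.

981.0 ms

Sorted: 682, 765, 798, 945, 954, 1036, 1083, 1127, 1140, 1241
Drop lowest 1 (682) and highest 1 (1241)
Remaining (n=8): Σ = 7848, mean = 7848/8 = 981.000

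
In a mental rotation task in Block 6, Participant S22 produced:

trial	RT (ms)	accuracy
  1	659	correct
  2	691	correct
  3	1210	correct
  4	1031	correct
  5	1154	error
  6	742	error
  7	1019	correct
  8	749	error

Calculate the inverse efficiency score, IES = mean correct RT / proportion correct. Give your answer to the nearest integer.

Correct trials (n=5): 659, 691, 1210, 1031, 1019
Mean correct RT = 4610/5 = 922.0000 ms
Proportion correct = 5/8
IES = 922.0000 / (5/8) = 1475.200 ms

1475 ms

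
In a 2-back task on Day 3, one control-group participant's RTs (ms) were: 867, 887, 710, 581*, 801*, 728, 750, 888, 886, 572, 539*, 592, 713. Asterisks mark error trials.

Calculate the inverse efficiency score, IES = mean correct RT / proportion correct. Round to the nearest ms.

Correct trials (n=10): 867, 887, 710, 728, 750, 888, 886, 572, 592, 713
Mean correct RT = 7593/10 = 759.3000 ms
Proportion correct = 10/13
IES = 759.3000 / (10/13) = 987.090 ms

987 ms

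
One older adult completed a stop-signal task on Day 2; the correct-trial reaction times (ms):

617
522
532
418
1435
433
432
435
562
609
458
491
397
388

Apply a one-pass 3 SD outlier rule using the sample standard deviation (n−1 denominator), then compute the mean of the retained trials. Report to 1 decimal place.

484.2 ms

n = 14, ΣRT = 7729, M = 552.071
Σ(x−M)² = 912246.93; s = √(912246.93/13) = 264.902
Cutoffs: 552.071 ± 3·264.902 → [-242.6, 1346.8]
Outside: 1435 → excluded.
Retained (n=13): Σ = 6294, mean = 6294/13 = 484.154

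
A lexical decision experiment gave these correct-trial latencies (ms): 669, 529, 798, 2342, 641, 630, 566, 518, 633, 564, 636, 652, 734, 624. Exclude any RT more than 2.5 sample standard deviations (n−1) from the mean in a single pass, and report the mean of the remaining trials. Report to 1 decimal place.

630.3 ms

n = 14, ΣRT = 10536, M = 752.571
Σ(x−M)² = 2793055.43; s = √(2793055.43/13) = 463.520
Cutoffs: 752.571 ± 2.5·463.520 → [-406.2, 1911.4]
Outside: 2342 → excluded.
Retained (n=13): Σ = 8194, mean = 8194/13 = 630.308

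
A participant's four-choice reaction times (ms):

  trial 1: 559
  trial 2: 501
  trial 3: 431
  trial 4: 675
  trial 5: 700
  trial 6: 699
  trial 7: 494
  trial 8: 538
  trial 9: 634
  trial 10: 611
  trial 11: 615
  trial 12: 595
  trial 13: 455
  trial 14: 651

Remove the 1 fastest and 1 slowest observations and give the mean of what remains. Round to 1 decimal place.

585.6 ms

Sorted: 431, 455, 494, 501, 538, 559, 595, 611, 615, 634, 651, 675, 699, 700
Drop lowest 1 (431) and highest 1 (700)
Remaining (n=12): Σ = 7027, mean = 7027/12 = 585.583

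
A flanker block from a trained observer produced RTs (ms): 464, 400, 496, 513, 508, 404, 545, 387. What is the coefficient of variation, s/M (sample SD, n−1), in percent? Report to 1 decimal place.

n = 8, Σ = 3717, M = 464.6250
Σ(x−M)² = 25543.875; s = √(25543.875/7) = 60.4080
CV = 60.4080 / 464.6250 = 0.13001 = 13.001%

13.0%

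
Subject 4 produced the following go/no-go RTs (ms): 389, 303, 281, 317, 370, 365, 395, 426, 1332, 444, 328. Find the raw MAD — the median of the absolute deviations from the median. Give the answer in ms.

53 ms

Sorted: 281, 303, 317, 328, 365, 370, 389, 395, 426, 444, 1332 → median = 370
|x − 370|: 19, 67, 89, 53, 0, 5, 25, 56, 962, 74, 42
Sorted deviations: 0, 5, 19, 25, 42, 53, 56, 67, 74, 89, 962 → MAD = 53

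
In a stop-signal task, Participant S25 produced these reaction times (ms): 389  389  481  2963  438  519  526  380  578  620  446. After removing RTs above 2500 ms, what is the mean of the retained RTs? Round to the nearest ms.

477 ms

Excluded: 2963
Retained (n=10): Σ = 4766
Mean = 4766/10 = 476.6000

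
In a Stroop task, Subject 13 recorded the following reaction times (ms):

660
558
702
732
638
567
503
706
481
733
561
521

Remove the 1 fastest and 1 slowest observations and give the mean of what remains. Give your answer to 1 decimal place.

Sorted: 481, 503, 521, 558, 561, 567, 638, 660, 702, 706, 732, 733
Drop lowest 1 (481) and highest 1 (733)
Remaining (n=10): Σ = 6148, mean = 6148/10 = 614.800

614.8 ms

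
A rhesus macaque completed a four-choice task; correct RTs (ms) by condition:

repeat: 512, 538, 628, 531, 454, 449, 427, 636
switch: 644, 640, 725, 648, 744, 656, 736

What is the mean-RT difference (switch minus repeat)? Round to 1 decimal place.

162.8 ms

M(repeat) = 4175/8 = 521.875
M(switch) = 4793/7 = 684.714
Difference = 684.714 − 521.875 = 162.839 ms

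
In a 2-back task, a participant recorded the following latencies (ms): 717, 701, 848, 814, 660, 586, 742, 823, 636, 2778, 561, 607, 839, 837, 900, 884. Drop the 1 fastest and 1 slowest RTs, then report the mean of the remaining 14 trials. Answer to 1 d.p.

Sorted: 561, 586, 607, 636, 660, 701, 717, 742, 814, 823, 837, 839, 848, 884, 900, 2778
Drop lowest 1 (561) and highest 1 (2778)
Remaining (n=14): Σ = 10594, mean = 10594/14 = 756.714

756.7 ms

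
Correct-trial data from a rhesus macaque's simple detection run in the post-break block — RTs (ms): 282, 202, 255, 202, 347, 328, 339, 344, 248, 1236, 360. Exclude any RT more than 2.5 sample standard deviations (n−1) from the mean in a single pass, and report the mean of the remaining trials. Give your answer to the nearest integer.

n = 11, ΣRT = 4143, M = 376.636
Σ(x−M)² = 845802.55; s = √(845802.55/10) = 290.827
Cutoffs: 376.636 ± 2.5·290.827 → [-350.4, 1103.7]
Outside: 1236 → excluded.
Retained (n=10): Σ = 2907, mean = 2907/10 = 290.700

291 ms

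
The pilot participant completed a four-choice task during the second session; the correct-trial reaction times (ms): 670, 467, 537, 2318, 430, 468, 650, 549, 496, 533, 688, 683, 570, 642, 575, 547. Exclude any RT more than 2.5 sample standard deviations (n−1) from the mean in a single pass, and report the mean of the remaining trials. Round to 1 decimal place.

567.0 ms

n = 16, ΣRT = 10823, M = 676.438
Σ(x−M)² = 2972059.94; s = √(2972059.94/15) = 445.126
Cutoffs: 676.438 ± 2.5·445.126 → [-436.4, 1789.3]
Outside: 2318 → excluded.
Retained (n=15): Σ = 8505, mean = 8505/15 = 567.000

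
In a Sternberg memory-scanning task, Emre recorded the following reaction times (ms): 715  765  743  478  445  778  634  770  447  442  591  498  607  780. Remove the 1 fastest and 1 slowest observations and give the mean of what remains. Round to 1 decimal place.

622.6 ms

Sorted: 442, 445, 447, 478, 498, 591, 607, 634, 715, 743, 765, 770, 778, 780
Drop lowest 1 (442) and highest 1 (780)
Remaining (n=12): Σ = 7471, mean = 7471/12 = 622.583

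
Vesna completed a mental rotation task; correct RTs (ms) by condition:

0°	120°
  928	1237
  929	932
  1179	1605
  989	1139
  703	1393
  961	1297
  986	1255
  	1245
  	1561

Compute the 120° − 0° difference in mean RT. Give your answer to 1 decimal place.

M(0°) = 6675/7 = 953.571
M(120°) = 11664/9 = 1296.000
Difference = 1296.000 − 953.571 = 342.429 ms

342.4 ms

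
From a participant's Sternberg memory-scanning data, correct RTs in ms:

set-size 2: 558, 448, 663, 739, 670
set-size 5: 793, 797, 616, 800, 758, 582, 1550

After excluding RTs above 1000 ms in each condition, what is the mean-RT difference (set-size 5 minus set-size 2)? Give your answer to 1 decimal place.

set-size 5: exclude 1550
M(set-size 2) = 3078/5 = 615.600
M(set-size 5) = 4346/6 = 724.333
Difference = 724.333 − 615.600 = 108.733 ms

108.7 ms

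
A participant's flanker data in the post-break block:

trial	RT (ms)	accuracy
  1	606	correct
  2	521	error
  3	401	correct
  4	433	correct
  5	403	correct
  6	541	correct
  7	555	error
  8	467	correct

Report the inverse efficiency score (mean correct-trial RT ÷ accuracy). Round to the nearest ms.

634 ms

Correct trials (n=6): 606, 401, 433, 403, 541, 467
Mean correct RT = 2851/6 = 475.1667 ms
Proportion correct = 6/8
IES = 475.1667 / (6/8) = 633.556 ms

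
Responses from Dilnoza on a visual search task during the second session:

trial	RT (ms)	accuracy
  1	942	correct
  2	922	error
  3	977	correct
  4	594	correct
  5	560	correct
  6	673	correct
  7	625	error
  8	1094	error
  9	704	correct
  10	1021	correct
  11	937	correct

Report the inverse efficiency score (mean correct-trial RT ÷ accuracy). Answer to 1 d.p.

Correct trials (n=8): 942, 977, 594, 560, 673, 704, 1021, 937
Mean correct RT = 6408/8 = 801.0000 ms
Proportion correct = 8/11
IES = 801.0000 / (8/11) = 1101.375 ms

1101.4 ms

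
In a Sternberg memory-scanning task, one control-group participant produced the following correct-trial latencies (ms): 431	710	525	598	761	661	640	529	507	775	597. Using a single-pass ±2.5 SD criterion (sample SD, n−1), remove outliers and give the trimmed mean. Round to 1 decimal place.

612.2 ms

n = 11, ΣRT = 6734, M = 612.182
Σ(x−M)² = 120223.64; s = √(120223.64/10) = 109.647
Cutoffs: 612.182 ± 2.5·109.647 → [338.1, 886.3]
No RTs fall outside the cutoffs; all 11 retained. Mean = 6734/11 = 612.182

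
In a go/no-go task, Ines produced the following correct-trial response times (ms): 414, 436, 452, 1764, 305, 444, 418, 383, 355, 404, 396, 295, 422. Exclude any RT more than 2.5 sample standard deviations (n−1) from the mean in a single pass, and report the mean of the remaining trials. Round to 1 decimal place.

n = 13, ΣRT = 6488, M = 499.077
Σ(x−M)² = 1762220.92; s = √(1762220.92/12) = 383.212
Cutoffs: 499.077 ± 2.5·383.212 → [-459.0, 1457.1]
Outside: 1764 → excluded.
Retained (n=12): Σ = 4724, mean = 4724/12 = 393.667

393.7 ms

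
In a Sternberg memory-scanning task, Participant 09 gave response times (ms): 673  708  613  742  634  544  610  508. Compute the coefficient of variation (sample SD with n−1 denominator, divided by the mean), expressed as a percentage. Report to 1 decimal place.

12.5%

n = 8, Σ = 5032, M = 629.0000
Σ(x−M)² = 43454.000; s = √(43454.000/7) = 78.7890
CV = 78.7890 / 629.0000 = 0.12526 = 12.526%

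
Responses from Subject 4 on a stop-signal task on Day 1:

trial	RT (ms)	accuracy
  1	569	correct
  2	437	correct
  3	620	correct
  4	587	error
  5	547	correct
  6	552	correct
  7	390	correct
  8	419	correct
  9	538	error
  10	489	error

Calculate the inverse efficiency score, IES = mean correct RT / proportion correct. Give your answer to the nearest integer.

Correct trials (n=7): 569, 437, 620, 547, 552, 390, 419
Mean correct RT = 3534/7 = 504.8571 ms
Proportion correct = 7/10
IES = 504.8571 / (7/10) = 721.224 ms

721 ms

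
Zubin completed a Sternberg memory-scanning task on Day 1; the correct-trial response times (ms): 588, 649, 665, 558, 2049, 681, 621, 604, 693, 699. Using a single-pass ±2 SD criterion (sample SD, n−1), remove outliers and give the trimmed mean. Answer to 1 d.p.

639.8 ms

n = 10, ΣRT = 7807, M = 780.700
Σ(x−M)² = 1807078.10; s = √(1807078.10/9) = 448.092
Cutoffs: 780.700 ± 2·448.092 → [-115.5, 1676.9]
Outside: 2049 → excluded.
Retained (n=9): Σ = 5758, mean = 5758/9 = 639.778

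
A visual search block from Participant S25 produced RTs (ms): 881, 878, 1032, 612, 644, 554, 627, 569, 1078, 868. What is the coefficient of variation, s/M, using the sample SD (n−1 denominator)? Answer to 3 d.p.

0.253

n = 10, Σ = 7743, M = 774.3000
Σ(x−M)² = 345258.100; s = √(345258.100/9) = 195.8622
CV = 195.8622 / 774.3000 = 0.25295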